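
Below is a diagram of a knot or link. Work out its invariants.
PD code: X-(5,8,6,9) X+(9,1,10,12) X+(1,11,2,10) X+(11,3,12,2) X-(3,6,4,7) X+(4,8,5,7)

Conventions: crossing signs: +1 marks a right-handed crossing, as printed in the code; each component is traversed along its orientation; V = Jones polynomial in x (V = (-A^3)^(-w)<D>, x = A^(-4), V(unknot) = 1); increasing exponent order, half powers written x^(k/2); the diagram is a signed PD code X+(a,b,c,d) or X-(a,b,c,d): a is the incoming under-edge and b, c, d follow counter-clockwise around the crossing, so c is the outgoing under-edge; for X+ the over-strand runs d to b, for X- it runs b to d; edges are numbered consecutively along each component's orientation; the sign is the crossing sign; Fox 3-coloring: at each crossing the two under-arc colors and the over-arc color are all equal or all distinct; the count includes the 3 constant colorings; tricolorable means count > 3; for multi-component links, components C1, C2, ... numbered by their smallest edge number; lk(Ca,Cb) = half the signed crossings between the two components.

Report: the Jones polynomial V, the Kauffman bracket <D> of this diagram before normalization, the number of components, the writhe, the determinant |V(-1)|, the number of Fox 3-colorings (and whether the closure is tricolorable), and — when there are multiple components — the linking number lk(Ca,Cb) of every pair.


V = x + x^3 - x^4
<D> = -A^-10 + A^-6 + A^2 (w = +2)
1 component over 6 crossings, w = +2
9 Fox colorings among 3^6, |V(-1)| = 3: tricolorable
why: w = +2 (over 6 crossings) is diagram-only; (-A^3)^(-2) removes it from V


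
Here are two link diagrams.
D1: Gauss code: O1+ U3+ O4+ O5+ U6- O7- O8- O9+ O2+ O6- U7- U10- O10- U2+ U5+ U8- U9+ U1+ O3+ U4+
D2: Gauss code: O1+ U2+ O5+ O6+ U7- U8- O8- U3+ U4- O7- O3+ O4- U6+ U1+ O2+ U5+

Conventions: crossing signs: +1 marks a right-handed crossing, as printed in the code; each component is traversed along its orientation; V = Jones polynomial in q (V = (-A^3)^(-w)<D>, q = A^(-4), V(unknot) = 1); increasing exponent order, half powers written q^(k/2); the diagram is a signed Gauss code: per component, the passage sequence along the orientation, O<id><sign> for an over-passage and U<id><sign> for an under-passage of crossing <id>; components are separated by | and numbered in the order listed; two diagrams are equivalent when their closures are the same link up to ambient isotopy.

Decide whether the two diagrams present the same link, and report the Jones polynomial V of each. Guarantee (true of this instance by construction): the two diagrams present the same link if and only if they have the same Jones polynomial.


equivalent: yes
V(D1) = q + q^3 - q^4  (w +2, c 10, <D> = -A^-10 + A^-6 + A^2)
V(D2) = q + q^3 - q^4  [8 crossings, <D> = -A^-10 + A^-6 + A^2, w = +2]
key observation: from 10 to 8 crossings by R-moves: one link, two diagrams


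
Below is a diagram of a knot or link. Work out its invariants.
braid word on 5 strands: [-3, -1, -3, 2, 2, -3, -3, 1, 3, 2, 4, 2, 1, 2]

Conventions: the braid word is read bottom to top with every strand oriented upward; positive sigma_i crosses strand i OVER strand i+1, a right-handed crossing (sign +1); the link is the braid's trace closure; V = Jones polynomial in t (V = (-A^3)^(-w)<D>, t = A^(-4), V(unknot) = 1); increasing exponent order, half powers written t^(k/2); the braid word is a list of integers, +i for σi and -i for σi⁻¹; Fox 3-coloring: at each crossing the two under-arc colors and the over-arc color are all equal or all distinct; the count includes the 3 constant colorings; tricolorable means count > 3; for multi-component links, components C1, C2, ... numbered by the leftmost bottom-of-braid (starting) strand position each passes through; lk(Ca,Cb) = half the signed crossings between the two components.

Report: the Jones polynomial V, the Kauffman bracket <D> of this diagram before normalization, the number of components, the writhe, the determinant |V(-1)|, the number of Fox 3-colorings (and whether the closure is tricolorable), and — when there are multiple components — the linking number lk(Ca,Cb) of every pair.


Jones polynomial: V(t) = -t^-2 + 2t^-1 - 3 + 5t - 4t^2 + 5t^3 - 4t^4 + 2t^5 - t^6
<D> = -A^-12 + 2A^-8 - 4A^-4 + 5 - 4A^4 + 5A^8 - 3A^12 + 2A^16 - A^20; writhe +4
components 1, writhe +4 (14 crossings)
3-colorings: 9 of 3^14, det 27 — tricolorable
note: V spans 8 powers of t: at least 8 crossings in any diagram


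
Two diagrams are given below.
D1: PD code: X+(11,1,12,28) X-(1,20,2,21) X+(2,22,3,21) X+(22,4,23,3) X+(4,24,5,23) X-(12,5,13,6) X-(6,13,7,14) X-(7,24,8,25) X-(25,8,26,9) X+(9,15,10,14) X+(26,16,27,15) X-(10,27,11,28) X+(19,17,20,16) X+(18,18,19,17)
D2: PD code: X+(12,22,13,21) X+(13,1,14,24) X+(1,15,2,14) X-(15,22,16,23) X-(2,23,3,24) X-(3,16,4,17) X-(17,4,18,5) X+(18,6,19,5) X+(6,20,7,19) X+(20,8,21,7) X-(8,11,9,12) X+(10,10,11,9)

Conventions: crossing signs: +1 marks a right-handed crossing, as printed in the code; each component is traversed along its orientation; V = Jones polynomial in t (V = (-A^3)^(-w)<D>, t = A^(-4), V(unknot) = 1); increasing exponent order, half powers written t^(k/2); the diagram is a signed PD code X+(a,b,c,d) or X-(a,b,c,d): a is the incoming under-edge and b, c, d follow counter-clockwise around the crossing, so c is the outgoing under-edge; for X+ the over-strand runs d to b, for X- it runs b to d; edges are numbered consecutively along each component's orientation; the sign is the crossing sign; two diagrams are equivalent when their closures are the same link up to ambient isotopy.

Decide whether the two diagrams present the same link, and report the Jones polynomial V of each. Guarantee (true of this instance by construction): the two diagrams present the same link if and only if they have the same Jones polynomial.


equivalent: no
D1 (bracket -A^-6 + 2A^-2 - 2A^2 + 3A^6 - 2A^10 + 2A^14 - A^18; 14 crossings at w = +2): V = -t^-3 + 2t^-2 - 2t^-1 + 3 - 2t + 2t^2 - t^3
V(D2) = t + t^3 - t^4  [12 crossings, <D> = -A^-10 + A^-6 + A^2, w = +2]
observation: 2 values of V(t) split the 2 diagrams


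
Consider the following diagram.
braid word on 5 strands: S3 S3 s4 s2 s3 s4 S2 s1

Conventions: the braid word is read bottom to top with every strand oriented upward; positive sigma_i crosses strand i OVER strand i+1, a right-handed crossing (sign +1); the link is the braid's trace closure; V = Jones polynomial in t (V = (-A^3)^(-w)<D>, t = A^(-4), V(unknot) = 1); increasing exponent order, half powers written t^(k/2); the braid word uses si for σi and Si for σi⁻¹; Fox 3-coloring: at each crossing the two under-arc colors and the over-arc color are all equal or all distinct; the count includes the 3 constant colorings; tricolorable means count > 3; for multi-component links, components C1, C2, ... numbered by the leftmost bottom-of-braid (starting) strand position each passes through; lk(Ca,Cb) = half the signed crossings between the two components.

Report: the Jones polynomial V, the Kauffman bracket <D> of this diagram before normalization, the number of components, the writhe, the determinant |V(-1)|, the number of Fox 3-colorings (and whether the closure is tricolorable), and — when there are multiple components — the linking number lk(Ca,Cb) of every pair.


Jones polynomial: V(t) = t^-2 + 2 + t^2
<D> = A^-2 + 2A^6 + A^14; writhe +2
components 3, writhe +2 (8 crossings)
linking number lk(C1,C2) = 0
lk(C1,C3): +1
lk(C2,C3) = -1
3-colorings: 3 of 3^8, det 4 — not tricolorable
note: span 4 respects span(V) <= c + mu - 1 = 10 for this 3-component diagram


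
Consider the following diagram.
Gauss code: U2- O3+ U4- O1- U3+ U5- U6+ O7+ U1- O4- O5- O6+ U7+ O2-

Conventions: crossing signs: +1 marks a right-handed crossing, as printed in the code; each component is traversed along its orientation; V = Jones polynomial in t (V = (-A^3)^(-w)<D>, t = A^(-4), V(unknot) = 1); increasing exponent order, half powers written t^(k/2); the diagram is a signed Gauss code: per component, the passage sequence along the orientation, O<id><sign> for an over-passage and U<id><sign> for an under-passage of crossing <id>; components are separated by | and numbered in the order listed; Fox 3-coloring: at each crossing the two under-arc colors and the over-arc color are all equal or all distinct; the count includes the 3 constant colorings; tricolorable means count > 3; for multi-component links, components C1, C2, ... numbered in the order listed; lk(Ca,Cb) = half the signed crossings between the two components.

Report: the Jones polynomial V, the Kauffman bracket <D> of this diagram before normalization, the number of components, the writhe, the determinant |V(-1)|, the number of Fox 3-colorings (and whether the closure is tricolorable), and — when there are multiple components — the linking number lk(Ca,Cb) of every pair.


Jones polynomial: V(t) = t^-2 - t^-1 + 1 - t + t^2
<D> = -A^-11 + A^-7 - A^-3 + A - A^5; writhe -1
components 1, writhe -1 (7 crossings)
3-colorings: 3 of 3^7, det 5 — not tricolorable
note: det 5 = |V(-1)|; not divisible by 3, so not tricolorable


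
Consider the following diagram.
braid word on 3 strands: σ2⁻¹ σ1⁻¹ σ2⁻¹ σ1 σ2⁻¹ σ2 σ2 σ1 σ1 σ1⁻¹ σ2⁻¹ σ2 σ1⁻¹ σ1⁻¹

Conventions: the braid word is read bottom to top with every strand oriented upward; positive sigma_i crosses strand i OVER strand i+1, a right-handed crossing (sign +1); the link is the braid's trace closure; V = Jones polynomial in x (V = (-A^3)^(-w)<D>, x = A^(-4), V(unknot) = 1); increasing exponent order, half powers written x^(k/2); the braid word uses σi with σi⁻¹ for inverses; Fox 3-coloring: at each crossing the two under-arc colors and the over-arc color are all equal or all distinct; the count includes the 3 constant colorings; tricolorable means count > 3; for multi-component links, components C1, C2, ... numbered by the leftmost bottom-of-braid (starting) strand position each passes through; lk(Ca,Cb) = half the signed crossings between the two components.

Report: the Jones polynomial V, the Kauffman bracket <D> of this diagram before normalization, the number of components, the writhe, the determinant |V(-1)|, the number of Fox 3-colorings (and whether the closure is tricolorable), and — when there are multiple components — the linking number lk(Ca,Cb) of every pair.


Jones polynomial: V(x) = x^-3 + x^-2 + x^-1 + 1
<D> = A^-6 + A^-2 + A^2 + A^6; writhe -2
components 3, writhe -2 (14 crossings)
linking number lk(C1,C2) = -1
lk(C1,C3): 0
lk(C2,C3) = 0
3-colorings: 9 of 3^14, det 0 — tricolorable
note: det 0 = |V(-1)|; divisible by 3, so tricolorable


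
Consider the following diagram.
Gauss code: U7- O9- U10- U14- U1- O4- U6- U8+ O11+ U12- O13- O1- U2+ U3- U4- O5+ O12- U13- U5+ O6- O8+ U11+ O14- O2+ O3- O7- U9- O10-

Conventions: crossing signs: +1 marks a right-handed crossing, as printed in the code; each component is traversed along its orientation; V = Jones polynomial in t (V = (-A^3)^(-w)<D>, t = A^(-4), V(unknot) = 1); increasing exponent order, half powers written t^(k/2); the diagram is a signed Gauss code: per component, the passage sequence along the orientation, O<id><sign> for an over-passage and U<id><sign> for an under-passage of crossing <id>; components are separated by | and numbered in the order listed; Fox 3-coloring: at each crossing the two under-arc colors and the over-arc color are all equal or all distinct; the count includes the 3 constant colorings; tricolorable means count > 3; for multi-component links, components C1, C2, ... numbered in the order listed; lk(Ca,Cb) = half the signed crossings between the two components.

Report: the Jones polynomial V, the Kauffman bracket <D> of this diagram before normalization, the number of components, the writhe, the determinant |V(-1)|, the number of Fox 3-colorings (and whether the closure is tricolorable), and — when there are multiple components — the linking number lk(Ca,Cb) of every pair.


V = t^-8 - 2t^-7 + t^-6 - 2t^-5 + 2t^-4 + t^-2
<D> = A^-10 + 2A^-2 - 2A^2 + A^6 - 2A^10 + A^14 (w = -6)
1 component over 14 crossings, w = -6
27 Fox colorings among 3^14, |V(-1)| = 9: tricolorable
why: w = -6 (over 14 crossings) is diagram-only; (-A^3)^(6) removes it from V


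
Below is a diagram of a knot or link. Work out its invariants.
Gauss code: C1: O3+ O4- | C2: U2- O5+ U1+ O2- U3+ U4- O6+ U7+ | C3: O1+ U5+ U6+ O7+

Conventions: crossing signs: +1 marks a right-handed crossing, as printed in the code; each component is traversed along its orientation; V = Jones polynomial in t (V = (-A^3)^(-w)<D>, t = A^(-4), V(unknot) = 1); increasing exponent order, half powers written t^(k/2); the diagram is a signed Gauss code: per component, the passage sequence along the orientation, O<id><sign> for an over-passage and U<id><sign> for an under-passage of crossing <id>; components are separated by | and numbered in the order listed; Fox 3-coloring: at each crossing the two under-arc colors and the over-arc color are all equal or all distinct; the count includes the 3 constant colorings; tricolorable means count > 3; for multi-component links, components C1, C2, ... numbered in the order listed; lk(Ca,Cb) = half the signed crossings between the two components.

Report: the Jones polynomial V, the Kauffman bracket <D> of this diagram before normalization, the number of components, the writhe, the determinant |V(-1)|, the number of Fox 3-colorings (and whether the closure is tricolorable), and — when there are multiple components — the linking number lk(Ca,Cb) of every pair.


Jones polynomial: V(t) = 1 + t^3 + t^4 + t^5
<D> = -A^-11 - A^-7 - A^-3 - A^9; writhe +3
components 3, writhe +3 (7 crossings)
linking number lk(C1,C2) = 0
lk(C1,C3): 0
lk(C2,C3) = +2
3-colorings: 9 of 3^8, det 0 — tricolorable
note: w = +3 (over 7 crossings) is diagram-only; (-A^3)^(-3) removes it from V


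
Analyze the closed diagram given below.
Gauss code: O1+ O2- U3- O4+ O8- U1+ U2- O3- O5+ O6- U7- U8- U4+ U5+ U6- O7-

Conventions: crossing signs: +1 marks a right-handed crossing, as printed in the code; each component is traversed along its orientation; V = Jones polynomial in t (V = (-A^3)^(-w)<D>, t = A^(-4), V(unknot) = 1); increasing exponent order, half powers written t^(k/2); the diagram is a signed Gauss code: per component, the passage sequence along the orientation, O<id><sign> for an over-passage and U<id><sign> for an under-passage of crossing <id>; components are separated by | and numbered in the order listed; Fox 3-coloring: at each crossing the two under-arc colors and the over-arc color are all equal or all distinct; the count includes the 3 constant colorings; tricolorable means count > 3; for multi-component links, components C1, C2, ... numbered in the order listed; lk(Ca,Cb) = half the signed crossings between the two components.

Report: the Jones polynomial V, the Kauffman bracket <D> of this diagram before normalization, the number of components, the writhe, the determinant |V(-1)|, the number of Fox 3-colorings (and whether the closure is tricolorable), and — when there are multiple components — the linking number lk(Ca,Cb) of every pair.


V = 1
<D> = A^-6 (w = -2)
1 component over 8 crossings, w = -2
3 Fox colorings among 3^8, |V(-1)| = 1: not tricolorable
why: det 1 = |V(-1)|; not divisible by 3, so not tricolorable


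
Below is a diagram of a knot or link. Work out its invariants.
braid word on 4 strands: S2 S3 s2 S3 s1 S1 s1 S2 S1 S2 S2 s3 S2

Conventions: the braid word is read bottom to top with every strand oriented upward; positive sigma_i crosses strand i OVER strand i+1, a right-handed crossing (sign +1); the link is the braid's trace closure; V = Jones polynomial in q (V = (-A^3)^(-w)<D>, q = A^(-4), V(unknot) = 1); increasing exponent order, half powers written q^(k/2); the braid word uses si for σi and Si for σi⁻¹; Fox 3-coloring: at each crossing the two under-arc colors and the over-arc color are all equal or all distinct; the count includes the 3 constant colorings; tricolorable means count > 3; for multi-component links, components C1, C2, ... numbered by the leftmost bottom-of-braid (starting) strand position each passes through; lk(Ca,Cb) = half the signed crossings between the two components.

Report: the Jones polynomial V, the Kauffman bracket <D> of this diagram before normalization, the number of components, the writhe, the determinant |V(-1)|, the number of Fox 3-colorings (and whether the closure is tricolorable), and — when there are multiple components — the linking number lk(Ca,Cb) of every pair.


V = q^-7 - 2q^-6 + 2q^-5 - 3q^-4 + 3q^-3 - 2q^-2 + 2q^-1
<D> = -2A^-11 + 2A^-7 - 3A^-3 + 3A - 2A^5 + 2A^9 - A^13 (w = -5)
1 component over 13 crossings, w = -5
9 Fox colorings among 3^13, |V(-1)| = 15: tricolorable
why: det 15 = |V(-1)|; divisible by 3, so tricolorable


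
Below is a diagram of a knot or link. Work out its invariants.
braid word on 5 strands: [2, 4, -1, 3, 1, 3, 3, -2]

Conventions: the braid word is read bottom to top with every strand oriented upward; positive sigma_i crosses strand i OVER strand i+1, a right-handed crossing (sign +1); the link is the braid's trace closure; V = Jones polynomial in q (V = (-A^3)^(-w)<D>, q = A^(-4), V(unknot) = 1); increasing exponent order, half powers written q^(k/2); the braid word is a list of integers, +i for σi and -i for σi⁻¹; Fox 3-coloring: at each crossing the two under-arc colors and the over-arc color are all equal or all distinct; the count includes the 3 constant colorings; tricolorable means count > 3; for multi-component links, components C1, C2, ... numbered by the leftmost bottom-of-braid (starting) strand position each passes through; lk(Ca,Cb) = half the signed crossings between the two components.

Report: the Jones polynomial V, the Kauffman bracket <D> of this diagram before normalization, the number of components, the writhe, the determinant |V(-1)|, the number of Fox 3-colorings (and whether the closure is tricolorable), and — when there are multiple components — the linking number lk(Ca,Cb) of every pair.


V(q) = 1 + 2q + 2q^2 + q^3 - q^4 - q^5
bracket: -A^-8 - A^-4 + 1 + 2A^4 + 2A^8 + A^12, w = +4
3 components, writhe +4, over 8 crossings
lk(C1,C2) = 0
linking number lk(C1,C3) = 0
lk(C2,C3): 0
det 0, colorings 81 of 3^8 — tricolorable
observation: span 5 respects span(V) <= c + mu - 1 = 10 for this 3-component diagram


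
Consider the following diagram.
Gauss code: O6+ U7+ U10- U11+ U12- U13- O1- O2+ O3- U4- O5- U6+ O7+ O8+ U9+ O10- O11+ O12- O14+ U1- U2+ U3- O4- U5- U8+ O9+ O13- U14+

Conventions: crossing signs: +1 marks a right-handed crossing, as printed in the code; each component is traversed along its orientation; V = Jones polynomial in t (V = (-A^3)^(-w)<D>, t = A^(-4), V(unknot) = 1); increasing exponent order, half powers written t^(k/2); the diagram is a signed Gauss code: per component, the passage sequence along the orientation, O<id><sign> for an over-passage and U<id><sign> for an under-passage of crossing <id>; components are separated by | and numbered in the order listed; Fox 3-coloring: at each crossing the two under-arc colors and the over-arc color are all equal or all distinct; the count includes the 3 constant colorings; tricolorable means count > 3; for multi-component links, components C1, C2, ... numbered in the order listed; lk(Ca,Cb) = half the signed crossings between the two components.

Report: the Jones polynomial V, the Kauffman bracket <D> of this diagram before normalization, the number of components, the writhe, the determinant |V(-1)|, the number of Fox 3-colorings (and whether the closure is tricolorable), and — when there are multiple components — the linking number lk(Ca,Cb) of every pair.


V(t) = t^-4 - 2t^-3 + 3t^-2 - 4t^-1 + 5 - 4t + 3t^2 - 2t^3 + t^4
bracket: A^-16 - 2A^-12 + 3A^-8 - 4A^-4 + 5 - 4A^4 + 3A^8 - 2A^12 + A^16, w = 0
1 component, writhe 0, over 14 crossings
det 25, colorings 3 of 3^14 — not tricolorable
observation: the span of V is 8, forcing >= 8 crossings in any diagram


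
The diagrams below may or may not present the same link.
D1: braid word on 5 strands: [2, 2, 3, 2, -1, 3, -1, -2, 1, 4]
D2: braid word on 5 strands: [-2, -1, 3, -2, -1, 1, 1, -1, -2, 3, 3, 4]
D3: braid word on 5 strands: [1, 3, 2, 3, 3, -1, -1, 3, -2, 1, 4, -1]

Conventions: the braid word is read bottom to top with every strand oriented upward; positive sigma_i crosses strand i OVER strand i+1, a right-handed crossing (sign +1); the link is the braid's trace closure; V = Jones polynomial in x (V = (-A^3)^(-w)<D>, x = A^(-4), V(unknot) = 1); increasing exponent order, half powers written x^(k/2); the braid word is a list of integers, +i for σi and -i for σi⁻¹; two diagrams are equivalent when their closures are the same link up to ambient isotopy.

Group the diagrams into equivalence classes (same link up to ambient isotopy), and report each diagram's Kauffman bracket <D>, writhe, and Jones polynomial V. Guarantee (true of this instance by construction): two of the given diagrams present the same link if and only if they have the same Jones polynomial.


classes: {D1, D3} | {D2}
V(D1) = x^-1 - 1 + 2x - 2x^2 + 2x^3 - 2x^4 + x^5  [10 crossings, <D> = A^-8 - 2A^-4 + 2 - 2A^4 + 2A^8 - A^12 + A^16, w = +4]
D2 (bracket -A^-12 + 2A^-8 - 2A^-4 + 3 - 2A^4 + 2A^8 - A^12; 12 crossings at w = 0): V = -x^-3 + 2x^-2 - 2x^-1 + 3 - 2x + 2x^2 - x^3
D3 (bracket A^-8 - 2A^-4 + 2 - 2A^4 + 2A^8 - A^12 + A^16; 12 crossings at w = +4): V = x^-1 - 1 + 2x - 2x^2 + 2x^3 - 2x^4 + x^5
note: comparing 3 Jones polynomials yields 2 groups


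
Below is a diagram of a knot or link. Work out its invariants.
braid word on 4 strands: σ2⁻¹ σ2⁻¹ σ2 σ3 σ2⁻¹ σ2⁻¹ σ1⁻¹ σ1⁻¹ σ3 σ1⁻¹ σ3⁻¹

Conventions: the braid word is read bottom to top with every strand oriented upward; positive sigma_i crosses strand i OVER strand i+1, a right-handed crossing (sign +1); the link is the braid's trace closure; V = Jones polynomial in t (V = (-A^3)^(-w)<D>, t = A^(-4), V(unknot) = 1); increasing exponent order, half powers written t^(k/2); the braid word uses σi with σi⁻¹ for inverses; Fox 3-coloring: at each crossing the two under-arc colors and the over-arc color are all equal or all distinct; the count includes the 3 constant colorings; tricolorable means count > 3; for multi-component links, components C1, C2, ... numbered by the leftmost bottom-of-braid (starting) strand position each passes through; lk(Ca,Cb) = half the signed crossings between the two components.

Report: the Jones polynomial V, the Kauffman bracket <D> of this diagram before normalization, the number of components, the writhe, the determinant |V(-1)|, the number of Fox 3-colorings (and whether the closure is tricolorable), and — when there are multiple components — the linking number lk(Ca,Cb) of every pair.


V(t) = t^-8 - 2t^-7 + t^-6 - 2t^-5 + 2t^-4 + t^-2
bracket: -A^-7 - 2A + 2A^5 - A^9 + 2A^13 - A^17, w = -5
1 component, writhe -5, over 11 crossings
det 9, colorings 27 of 3^11 — tricolorable
observation: w = -5 (over 11 crossings) is diagram-only; (-A^3)^(5) removes it from V


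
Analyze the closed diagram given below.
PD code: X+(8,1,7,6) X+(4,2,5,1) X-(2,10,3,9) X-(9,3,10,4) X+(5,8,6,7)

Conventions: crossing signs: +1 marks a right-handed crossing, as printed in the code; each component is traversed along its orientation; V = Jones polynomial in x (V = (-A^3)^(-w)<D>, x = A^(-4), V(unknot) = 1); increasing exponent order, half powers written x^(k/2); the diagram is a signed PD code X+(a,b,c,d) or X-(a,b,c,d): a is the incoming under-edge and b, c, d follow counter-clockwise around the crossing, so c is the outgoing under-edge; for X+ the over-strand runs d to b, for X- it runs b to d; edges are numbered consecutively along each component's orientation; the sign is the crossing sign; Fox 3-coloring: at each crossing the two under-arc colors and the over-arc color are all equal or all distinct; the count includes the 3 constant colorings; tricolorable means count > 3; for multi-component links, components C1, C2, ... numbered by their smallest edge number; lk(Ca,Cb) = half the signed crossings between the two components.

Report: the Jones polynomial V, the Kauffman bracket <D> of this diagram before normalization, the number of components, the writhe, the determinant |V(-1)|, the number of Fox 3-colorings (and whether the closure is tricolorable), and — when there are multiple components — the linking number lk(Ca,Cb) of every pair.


Jones polynomial: V(x) = x^-2 + 2 + x^2
<D> = -A^-5 - 2A^3 - A^11; writhe +1
components 3, writhe +1 (5 crossings)
linking number lk(C1,C2) = +1
lk(C1,C3): -1
lk(C2,C3) = 0
3-colorings: 3 of 3^5, det 4 — not tricolorable
note: summing lk over 3 pairs gives 0


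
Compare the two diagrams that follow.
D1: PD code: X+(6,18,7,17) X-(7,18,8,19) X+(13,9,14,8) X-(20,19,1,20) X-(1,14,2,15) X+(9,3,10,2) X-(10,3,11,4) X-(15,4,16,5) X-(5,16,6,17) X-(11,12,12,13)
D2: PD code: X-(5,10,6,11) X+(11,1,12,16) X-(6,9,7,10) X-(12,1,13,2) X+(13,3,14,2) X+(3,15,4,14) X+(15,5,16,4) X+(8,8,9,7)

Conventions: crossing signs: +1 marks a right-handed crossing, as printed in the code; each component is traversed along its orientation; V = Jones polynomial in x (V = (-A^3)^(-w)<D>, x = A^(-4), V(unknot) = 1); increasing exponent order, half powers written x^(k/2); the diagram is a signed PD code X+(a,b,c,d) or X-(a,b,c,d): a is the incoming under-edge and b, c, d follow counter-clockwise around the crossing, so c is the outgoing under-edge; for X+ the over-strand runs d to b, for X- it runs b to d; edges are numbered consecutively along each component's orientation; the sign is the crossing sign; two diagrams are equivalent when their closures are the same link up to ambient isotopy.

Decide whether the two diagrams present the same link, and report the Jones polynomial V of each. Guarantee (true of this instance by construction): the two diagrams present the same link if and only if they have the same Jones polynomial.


equivalent: no
V(D1) = -x^-4 + x^-3 + x^-1  (w -4, c 10, <D> = A^-8 + 1 - A^4)
D2 (bracket -A^-10 + A^-6 + A^2; 8 crossings at w = +2): V = x + x^3 - x^4
why: 2 values of V(x) split the 2 diagrams


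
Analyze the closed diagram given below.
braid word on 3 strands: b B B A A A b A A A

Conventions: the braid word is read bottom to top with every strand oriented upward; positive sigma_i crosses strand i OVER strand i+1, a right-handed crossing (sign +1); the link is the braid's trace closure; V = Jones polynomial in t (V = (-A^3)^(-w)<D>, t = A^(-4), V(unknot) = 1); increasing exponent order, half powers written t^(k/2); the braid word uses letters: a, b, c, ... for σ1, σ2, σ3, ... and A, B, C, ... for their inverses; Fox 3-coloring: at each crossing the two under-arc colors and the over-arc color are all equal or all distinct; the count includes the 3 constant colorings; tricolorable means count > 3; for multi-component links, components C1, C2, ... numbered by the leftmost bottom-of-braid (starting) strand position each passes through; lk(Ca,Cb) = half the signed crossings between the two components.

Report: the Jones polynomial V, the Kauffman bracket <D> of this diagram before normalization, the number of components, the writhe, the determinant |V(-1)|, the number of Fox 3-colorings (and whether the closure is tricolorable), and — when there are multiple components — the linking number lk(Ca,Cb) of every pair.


Jones polynomial: V(t) = t^-8 - 2t^-7 + t^-6 - 2t^-5 + 2t^-4 + t^-2
<D> = A^-10 + 2A^-2 - 2A^2 + A^6 - 2A^10 + A^14; writhe -6
components 1, writhe -6 (10 crossings)
3-colorings: 27 of 3^10, det 9 — tricolorable
note: free reduction leaves σ2⁻¹ σ1⁻¹ σ1⁻¹ σ1⁻¹ σ2 σ1⁻¹ σ1⁻¹ σ1⁻¹ of the original 10 letters


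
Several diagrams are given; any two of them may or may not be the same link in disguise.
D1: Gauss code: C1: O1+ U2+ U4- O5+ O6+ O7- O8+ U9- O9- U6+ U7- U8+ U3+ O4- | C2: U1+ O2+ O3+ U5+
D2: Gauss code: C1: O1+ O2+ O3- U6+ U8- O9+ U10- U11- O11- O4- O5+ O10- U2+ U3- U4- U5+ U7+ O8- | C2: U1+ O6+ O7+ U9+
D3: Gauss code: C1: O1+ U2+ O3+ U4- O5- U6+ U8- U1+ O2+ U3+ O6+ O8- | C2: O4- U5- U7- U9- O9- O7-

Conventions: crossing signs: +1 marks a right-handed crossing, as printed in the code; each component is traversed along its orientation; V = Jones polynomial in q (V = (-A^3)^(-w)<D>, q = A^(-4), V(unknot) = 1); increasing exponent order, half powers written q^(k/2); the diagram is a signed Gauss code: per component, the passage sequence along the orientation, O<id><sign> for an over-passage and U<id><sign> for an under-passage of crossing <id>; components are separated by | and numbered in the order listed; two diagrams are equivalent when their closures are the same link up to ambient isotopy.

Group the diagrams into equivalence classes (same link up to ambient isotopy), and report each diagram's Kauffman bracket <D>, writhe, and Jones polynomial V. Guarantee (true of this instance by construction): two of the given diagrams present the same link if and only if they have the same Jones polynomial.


grouping into links: {D1, D2} | {D3}
V(D1) = -q^(1/2) + q^(3/2) - q^(5/2) - q^(9/2)  (w +3, c 9, <D> = A^-9 + A^-1 - A^3 + A^7)
D2 (bracket A^-15 + A^-7 - A^-3 + A; 11 crossings at w = +1): V = -q^(1/2) + q^(3/2) - q^(5/2) - q^(9/2)
V(D3) = -q^(-3/2) - 2q^(1/2) + q^(3/2) - q^(5/2) + q^(7/2)  [9 crossings, <D> = -A^-17 + A^-13 - A^-9 + 2A^-5 + A^3, w = -1]
why: 2 values of V(q) split the 3 diagrams


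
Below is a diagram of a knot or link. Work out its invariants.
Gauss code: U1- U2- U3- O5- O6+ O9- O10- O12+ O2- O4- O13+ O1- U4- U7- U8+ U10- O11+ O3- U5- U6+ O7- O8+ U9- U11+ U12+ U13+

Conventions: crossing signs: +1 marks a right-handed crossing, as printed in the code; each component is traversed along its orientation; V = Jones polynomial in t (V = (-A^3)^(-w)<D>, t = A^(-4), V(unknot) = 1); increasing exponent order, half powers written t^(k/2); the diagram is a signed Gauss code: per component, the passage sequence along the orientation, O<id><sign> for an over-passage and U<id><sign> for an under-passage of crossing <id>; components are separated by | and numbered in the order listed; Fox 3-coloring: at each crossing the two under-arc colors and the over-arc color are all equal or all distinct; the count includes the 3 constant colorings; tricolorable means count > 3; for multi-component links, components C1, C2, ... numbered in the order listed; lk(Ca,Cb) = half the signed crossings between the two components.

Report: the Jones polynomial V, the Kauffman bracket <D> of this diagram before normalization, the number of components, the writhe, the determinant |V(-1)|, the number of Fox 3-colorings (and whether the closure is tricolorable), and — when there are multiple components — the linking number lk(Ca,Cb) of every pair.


V(t) = 1
bracket: -A^-9, w = -3
1 component, writhe -3, over 13 crossings
det 1, colorings 3 of 3^13 — not tricolorable
observation: det 1 = |V(-1)|; not divisible by 3, so not tricolorable


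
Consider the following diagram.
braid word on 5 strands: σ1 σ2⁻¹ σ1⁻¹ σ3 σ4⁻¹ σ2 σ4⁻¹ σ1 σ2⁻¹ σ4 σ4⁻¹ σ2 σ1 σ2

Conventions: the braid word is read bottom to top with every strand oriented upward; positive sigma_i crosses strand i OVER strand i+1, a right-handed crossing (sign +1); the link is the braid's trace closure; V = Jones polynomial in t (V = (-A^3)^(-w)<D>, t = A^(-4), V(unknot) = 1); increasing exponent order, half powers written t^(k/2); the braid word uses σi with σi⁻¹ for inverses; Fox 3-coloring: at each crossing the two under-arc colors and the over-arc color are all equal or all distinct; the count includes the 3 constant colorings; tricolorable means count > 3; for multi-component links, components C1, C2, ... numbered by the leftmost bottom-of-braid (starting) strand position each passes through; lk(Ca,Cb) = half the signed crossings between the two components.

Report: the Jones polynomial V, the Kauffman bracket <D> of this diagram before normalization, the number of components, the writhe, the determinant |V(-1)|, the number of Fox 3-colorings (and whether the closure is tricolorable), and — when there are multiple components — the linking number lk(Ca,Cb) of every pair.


V(t) = t^-2 + 2 + t^2
bracket: A^-2 + 2A^6 + A^14, w = +2
3 components, writhe +2, over 14 crossings
lk(C1,C2) = +1
linking number lk(C1,C3) = -1
lk(C2,C3): 0
det 4, colorings 3 of 3^14 — not tricolorable
observation: span 4 respects span(V) <= c + mu - 1 = 16 for this 3-component diagram


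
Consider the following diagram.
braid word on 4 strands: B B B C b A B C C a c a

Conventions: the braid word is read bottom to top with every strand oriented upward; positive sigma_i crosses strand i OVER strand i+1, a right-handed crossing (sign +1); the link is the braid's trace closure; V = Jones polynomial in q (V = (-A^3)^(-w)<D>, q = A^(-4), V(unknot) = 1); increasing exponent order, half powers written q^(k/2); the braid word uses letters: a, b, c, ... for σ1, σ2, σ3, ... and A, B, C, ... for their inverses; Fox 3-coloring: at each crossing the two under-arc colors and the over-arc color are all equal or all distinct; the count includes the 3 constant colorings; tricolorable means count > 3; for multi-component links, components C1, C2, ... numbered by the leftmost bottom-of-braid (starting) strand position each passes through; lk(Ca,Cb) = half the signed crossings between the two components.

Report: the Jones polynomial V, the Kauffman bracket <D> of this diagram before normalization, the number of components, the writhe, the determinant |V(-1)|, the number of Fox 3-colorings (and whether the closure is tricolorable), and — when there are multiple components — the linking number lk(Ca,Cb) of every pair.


Jones polynomial: V(q) = q^(-11/2) - q^(-9/2) + q^(-7/2) - 2q^(-5/2) + q^(-3/2) - 2q^(-1/2)
<D> = -2A^-10 + A^-6 - 2A^-2 + A^2 - A^6 + A^10; writhe -4
components 2, writhe -4 (12 crossings)
linking number lk(C1,C2) = 0
3-colorings: 3 of 3^12, det 8 — not tricolorable
note: det 8 = |V(-1)|; not divisible by 3, so not tricolorable


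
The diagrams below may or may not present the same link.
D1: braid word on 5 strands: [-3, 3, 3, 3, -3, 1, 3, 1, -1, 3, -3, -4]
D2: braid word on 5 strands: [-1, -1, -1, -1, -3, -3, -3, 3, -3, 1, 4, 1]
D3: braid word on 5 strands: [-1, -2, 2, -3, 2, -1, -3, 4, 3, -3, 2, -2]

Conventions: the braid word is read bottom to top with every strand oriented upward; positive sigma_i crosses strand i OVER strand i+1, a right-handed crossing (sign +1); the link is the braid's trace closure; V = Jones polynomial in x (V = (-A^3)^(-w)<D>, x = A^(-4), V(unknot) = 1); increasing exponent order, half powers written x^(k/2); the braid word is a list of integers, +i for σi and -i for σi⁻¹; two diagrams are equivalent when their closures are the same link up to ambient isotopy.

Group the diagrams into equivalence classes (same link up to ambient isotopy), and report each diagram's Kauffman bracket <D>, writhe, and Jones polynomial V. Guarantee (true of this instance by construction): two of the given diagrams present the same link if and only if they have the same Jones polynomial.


classes: {D1} | {D2} | {D3}
V(D1) = 1 + x + x^2 + x^3  [12 crossings, <D> = A^-6 + A^-2 + A^2 + A^6, w = +2]
V(D2) = -x^-7 + x^-4 + 2x^-3 + x^-2 + x^-1  [12 crossings, <D> = A^-8 + A^-4 + 2 + A^4 - A^16, w = -4]
V(D3) = x^-5 + 2x^-3 + x^-1  (w -2, c 12, <D> = A^-2 + 2A^6 + A^14)
insight: comparing 3 Jones polynomials yields 3 groups


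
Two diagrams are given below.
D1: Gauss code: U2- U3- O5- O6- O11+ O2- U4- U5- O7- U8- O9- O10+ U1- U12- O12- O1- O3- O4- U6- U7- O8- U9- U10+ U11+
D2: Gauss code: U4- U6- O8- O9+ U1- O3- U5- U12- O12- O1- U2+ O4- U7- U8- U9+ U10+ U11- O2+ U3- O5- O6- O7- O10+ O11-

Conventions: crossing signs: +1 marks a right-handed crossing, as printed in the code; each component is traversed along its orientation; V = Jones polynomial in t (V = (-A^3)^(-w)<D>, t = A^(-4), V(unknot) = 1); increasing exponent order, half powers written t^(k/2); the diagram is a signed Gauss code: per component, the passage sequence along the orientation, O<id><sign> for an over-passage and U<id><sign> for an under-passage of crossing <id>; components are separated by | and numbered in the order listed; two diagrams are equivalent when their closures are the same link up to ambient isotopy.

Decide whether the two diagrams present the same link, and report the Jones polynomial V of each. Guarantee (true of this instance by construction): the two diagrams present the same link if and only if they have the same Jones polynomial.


equivalent: no
V(D1) = -t^-7 + t^-6 - t^-5 + t^-4 + t^-2  (w -8, c 12, <D> = A^-16 + A^-8 - A^-4 + 1 - A^4)
V(D2) = -t^-6 + t^-5 - t^-4 + 2t^-3 - t^-2 + t^-1  (w -6, c 12, <D> = A^-14 - A^-10 + 2A^-6 - A^-2 + A^2 - A^6)
why: 2 classes among 2 diagrams; unequal V(t) rules out equality


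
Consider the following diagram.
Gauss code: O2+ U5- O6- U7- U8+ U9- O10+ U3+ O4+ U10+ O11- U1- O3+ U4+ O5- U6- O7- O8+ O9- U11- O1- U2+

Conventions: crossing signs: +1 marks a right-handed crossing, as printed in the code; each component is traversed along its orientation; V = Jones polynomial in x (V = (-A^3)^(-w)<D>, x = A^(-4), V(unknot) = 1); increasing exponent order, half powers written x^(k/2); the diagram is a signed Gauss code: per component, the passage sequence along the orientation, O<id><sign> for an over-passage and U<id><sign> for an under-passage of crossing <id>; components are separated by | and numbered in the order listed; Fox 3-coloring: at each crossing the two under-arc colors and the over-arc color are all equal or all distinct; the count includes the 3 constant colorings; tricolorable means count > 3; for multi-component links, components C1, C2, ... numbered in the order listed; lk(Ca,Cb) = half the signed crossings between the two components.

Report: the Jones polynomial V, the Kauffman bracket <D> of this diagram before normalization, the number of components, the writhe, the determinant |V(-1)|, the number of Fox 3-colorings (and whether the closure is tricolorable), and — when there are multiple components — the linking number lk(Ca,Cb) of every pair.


V(x) = -x^-6 + 2x^-5 - 4x^-4 + 5x^-3 - 4x^-2 + 5x^-1 - 3 + 2x - x^2
bracket: A^-11 - 2A^-7 + 3A^-3 - 5A + 4A^5 - 5A^9 + 4A^13 - 2A^17 + A^21, w = -1
1 component, writhe -1, over 11 crossings
det 27, colorings 9 of 3^11 — tricolorable
observation: V spans 8 powers of x: at least 8 crossings in any diagram


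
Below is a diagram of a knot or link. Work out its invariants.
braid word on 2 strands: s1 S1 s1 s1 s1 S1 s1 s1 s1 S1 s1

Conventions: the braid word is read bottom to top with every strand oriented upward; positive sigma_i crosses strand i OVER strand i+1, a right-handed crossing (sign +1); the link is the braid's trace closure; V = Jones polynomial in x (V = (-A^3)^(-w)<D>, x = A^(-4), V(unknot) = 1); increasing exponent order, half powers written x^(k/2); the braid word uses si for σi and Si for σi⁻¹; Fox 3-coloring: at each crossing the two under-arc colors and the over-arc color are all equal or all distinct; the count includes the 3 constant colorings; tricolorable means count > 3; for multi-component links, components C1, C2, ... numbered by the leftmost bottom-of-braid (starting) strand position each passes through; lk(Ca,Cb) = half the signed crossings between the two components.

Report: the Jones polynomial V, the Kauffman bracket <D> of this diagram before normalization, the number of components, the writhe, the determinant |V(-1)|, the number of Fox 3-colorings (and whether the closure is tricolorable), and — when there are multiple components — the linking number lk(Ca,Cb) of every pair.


Jones polynomial: V(x) = x^2 + x^4 - x^5 + x^6 - x^7
<D> = A^-13 - A^-9 + A^-5 - A^-1 - A^7; writhe +5
components 1, writhe +5 (11 crossings)
3-colorings: 3 of 3^11, det 5 — not tricolorable
note: w = +5 (over 11 crossings) is diagram-only; (-A^3)^(-5) removes it from V


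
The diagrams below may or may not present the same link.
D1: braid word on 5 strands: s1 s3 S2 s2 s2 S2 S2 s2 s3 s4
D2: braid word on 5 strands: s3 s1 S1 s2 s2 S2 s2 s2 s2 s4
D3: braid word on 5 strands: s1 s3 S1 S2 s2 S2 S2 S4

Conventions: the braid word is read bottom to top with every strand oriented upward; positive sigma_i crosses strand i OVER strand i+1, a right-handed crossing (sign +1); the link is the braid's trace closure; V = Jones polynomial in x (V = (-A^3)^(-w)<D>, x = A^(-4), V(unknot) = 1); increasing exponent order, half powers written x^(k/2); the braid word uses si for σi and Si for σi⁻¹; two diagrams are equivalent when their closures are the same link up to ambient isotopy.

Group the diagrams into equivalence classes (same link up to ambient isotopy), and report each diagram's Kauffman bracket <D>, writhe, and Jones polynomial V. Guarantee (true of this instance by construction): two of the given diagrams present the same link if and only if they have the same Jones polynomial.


grouping into links: {D1} | {D2} | {D3}
V(D1) = 1 + x + x^2 + x^3  (w +4, c 10, <D> = 1 + A^4 + A^8 + A^12)
D2 (bracket A^-6 + A^6 + A^10 + A^14; 10 crossings at w = +6): V = x + x^2 + x^3 + x^6
V(D3) = x^-3 + x^-2 + x^-1 + 1  [8 crossings, <D> = A^-6 + A^-2 + A^2 + A^6, w = -2]
why: comparing 3 Jones polynomials yields 3 groups
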